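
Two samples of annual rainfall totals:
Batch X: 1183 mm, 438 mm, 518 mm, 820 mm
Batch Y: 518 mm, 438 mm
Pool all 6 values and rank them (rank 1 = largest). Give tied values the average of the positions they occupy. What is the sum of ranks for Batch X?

Sorted (descending): 1183, 820, 518, 518, 438, 438
The 2 values of 518 occupy positions 3–4 → average rank (3+4)/2 = 3.5.
The 2 values of 438 occupy positions 5–6 → average rank (5+6)/2 = 5.5.
Batch X values → pooled ranks: 1183→1, 438→5.5, 518→3.5, 820→2
Rank sum = 1 + 5.5 + 3.5 + 2 = 12

12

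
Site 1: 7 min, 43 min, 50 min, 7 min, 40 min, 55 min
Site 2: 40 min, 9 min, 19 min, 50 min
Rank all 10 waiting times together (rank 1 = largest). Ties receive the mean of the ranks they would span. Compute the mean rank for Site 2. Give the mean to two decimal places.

Sorted (descending): 55, 50, 50, 43, 40, 40, 19, 9, 7, 7
The 2 values of 50 occupy positions 2–3 → average rank (2+3)/2 = 2.5.
The 2 values of 40 occupy positions 5–6 → average rank (5+6)/2 = 5.5.
The 2 values of 7 occupy positions 9–10 → average rank (9+10)/2 = 9.5.
Site 2 values → pooled ranks: 40→5.5, 9→8, 19→7, 50→2.5
Mean rank = (5.5 + 8 + 7 + 2.5) / 4 = 5.75

5.75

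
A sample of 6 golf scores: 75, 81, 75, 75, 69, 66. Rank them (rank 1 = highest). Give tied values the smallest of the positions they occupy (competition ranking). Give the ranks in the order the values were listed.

Sorted (descending): 81, 75, 75, 75, 69, 66
The 3 values of 75 occupy positions 2–4 → each gets rank 2.

2, 1, 2, 2, 5, 6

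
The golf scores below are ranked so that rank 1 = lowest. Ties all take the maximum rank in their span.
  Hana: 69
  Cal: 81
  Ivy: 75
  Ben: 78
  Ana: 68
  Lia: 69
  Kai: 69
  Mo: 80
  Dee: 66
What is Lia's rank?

5

Sorted (ascending): 66, 68, 69, 69, 69, 75, 78, 80, 81
The 3 values of 69 occupy positions 3–5 → each gets rank 5.
Lia has value 69 → rank 5.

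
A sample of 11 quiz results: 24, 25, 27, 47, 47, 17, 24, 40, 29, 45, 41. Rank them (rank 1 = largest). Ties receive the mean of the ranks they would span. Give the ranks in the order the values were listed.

Sorted (descending): 47, 47, 45, 41, 40, 29, 27, 25, 24, 24, 17
The 2 values of 47 occupy positions 1–2 → average rank (1+2)/2 = 1.5.
The 2 values of 24 occupy positions 9–10 → average rank (9+10)/2 = 9.5.

9.5, 8, 7, 1.5, 1.5, 11, 9.5, 5, 6, 3, 4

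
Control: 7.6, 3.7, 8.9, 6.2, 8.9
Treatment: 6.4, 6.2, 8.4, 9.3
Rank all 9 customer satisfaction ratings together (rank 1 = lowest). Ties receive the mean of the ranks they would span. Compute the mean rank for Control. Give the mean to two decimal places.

4.70

Sorted (ascending): 3.7, 6.2, 6.2, 6.4, 7.6, 8.4, 8.9, 8.9, 9.3
The 2 values of 6.2 occupy positions 2–3 → average rank (2+3)/2 = 2.5.
The 2 values of 8.9 occupy positions 7–8 → average rank (7+8)/2 = 7.5.
Control values → pooled ranks: 7.6→5, 3.7→1, 8.9→7.5, 6.2→2.5, 8.9→7.5
Mean rank = (5 + 1 + 7.5 + 2.5 + 7.5) / 5 = 4.70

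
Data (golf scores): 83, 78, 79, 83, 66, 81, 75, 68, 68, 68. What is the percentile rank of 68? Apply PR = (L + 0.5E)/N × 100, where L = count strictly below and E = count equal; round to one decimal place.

25.0

N = 10.
Strictly below 68: 1. Equal to 68: 3.
PR = (1 + 0.5·3)/10 × 100 = 25.0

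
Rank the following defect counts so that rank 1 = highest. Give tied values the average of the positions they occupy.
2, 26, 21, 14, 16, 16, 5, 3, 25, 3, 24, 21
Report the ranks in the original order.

12, 1, 4.5, 8, 6.5, 6.5, 9, 10.5, 2, 10.5, 3, 4.5

Sorted (descending): 26, 25, 24, 21, 21, 16, 16, 14, 5, 3, 3, 2
The 2 values of 21 occupy positions 4–5 → average rank (4+5)/2 = 4.5.
The 2 values of 16 occupy positions 6–7 → average rank (6+7)/2 = 6.5.
The 2 values of 3 occupy positions 10–11 → average rank (10+11)/2 = 10.5.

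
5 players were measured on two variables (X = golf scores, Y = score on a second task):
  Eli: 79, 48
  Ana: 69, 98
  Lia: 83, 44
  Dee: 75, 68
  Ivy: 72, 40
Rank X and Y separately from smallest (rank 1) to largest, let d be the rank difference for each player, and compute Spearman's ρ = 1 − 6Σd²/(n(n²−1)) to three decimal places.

-0.400

Ranks of variable 1: 4, 1, 5, 3, 2
Ranks of variable 2: 3, 5, 2, 4, 1
d = r₁ − r₂: 1, -4, 3, -1, 1
d²: 1, 16, 9, 1, 1; Σd² = 28
ρ = 1 − 6·28/(5·24) = 1 − 168/120 = -0.400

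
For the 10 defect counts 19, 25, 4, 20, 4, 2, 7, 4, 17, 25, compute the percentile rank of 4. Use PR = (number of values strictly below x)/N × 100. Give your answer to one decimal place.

N = 10.
Strictly below 4: 1. Equal to 4: 3.
PR = 1/10 × 100 = 10.0

10.0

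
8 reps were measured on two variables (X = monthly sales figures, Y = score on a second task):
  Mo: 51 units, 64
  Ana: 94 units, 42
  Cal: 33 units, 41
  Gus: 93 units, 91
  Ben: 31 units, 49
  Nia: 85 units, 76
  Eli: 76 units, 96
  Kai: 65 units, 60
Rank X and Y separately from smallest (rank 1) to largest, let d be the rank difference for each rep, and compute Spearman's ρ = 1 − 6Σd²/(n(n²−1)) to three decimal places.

0.357

Ranks of variable 1: 3, 8, 2, 7, 1, 6, 5, 4
Ranks of variable 2: 5, 2, 1, 7, 3, 6, 8, 4
d = r₁ − r₂: -2, 6, 1, 0, -2, 0, -3, 0
d²: 4, 36, 1, 0, 4, 0, 9, 0; Σd² = 54
ρ = 1 − 6·54/(8·63) = 1 − 324/504 = 0.357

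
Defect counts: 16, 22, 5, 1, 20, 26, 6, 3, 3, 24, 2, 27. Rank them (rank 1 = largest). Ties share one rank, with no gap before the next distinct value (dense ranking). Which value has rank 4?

22

Sorted (descending): 27, 26, 24, 22, 20, 16, 6, 5, 3, 3, 2, 1
The 2 values of 3 share dense rank 9.
Remaining distinct values take the next consecutive integers.
Rank 4 → value 22.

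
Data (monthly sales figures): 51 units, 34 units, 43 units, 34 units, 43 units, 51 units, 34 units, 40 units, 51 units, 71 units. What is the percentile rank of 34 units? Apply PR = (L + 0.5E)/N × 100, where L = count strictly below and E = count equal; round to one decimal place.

N = 10.
Strictly below 34: 0. Equal to 34: 3.
PR = (0 + 0.5·3)/10 × 100 = 15.0

15.0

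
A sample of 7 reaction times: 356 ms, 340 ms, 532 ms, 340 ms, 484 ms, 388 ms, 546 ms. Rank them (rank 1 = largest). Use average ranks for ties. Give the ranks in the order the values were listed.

Sorted (descending): 546, 532, 484, 388, 356, 340, 340
The 2 values of 340 occupy positions 6–7 → average rank (6+7)/2 = 6.5.

5, 6.5, 2, 6.5, 3, 4, 1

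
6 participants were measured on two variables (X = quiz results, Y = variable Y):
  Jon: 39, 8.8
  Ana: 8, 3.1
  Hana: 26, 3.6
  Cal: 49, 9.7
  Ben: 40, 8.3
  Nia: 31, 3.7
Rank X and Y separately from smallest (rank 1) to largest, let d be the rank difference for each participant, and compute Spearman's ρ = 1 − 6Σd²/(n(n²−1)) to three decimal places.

0.943

Ranks of variable 1: 4, 1, 2, 6, 5, 3
Ranks of variable 2: 5, 1, 2, 6, 4, 3
d = r₁ − r₂: -1, 0, 0, 0, 1, 0
d²: 1, 0, 0, 0, 1, 0; Σd² = 2
ρ = 1 − 6·2/(6·35) = 1 − 12/210 = 0.943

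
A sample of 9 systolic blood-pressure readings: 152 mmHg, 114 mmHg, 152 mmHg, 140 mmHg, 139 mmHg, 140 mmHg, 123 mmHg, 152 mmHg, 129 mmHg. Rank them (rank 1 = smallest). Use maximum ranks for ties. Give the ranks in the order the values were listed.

9, 1, 9, 6, 4, 6, 2, 9, 3

Sorted (ascending): 114, 123, 129, 139, 140, 140, 152, 152, 152
The 2 values of 140 occupy positions 5–6 → each gets rank 6.
The 3 values of 152 occupy positions 7–9 → each gets rank 9.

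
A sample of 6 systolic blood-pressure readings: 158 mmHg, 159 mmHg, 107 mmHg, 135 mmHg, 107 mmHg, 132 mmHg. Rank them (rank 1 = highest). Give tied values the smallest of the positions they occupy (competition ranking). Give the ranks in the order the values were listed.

Sorted (descending): 159, 158, 135, 132, 107, 107
The 2 values of 107 occupy positions 5–6 → each gets rank 5.

2, 1, 5, 3, 5, 4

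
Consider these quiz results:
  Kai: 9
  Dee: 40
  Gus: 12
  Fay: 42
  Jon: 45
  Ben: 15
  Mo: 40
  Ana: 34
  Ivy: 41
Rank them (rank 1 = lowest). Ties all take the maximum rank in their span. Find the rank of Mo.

Sorted (ascending): 9, 12, 15, 34, 40, 40, 41, 42, 45
The 2 values of 40 occupy positions 5–6 → each gets rank 6.
Mo has value 40 → rank 6.

6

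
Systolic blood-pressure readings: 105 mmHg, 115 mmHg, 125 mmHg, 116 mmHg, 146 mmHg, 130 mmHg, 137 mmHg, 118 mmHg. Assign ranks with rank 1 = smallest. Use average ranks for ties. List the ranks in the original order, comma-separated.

1, 2, 5, 3, 8, 6, 7, 4

Sorted (ascending): 105, 115, 116, 118, 125, 130, 137, 146
No ties — each value takes its position as its rank.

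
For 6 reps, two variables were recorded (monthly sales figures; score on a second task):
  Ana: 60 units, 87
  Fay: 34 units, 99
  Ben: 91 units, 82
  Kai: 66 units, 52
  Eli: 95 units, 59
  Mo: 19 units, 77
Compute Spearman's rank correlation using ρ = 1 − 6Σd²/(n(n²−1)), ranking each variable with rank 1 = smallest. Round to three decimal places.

-0.429

Ranks of variable 1: 3, 2, 5, 4, 6, 1
Ranks of variable 2: 5, 6, 4, 1, 2, 3
d = r₁ − r₂: -2, -4, 1, 3, 4, -2
d²: 4, 16, 1, 9, 16, 4; Σd² = 50
ρ = 1 − 6·50/(6·35) = 1 − 300/210 = -0.429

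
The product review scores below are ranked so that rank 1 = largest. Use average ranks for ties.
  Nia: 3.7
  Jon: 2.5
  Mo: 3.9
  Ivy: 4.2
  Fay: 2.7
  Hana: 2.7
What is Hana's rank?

Sorted (descending): 4.2, 3.9, 3.7, 2.7, 2.7, 2.5
The 2 values of 2.7 occupy positions 4–5 → average rank (4+5)/2 = 4.5.
Hana has value 2.7 → rank 4.5.

4.5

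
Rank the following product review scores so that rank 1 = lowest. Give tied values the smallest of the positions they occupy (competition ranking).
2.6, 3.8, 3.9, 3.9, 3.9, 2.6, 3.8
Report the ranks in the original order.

Sorted (ascending): 2.6, 2.6, 3.8, 3.8, 3.9, 3.9, 3.9
The 2 values of 2.6 occupy positions 1–2 → each gets rank 1.
The 2 values of 3.8 occupy positions 3–4 → each gets rank 3.
The 3 values of 3.9 occupy positions 5–7 → each gets rank 5.

1, 3, 5, 5, 5, 1, 3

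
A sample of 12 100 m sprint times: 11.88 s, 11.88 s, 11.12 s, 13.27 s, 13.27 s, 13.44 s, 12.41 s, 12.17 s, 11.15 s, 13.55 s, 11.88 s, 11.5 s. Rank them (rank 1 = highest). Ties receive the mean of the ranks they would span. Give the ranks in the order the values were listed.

Sorted (descending): 13.55, 13.44, 13.27, 13.27, 12.41, 12.17, 11.88, 11.88, 11.88, 11.5, 11.15, 11.12
The 2 values of 13.27 occupy positions 3–4 → average rank (3+4)/2 = 3.5.
The 3 values of 11.88 occupy positions 7–9 → average rank 8.

8, 8, 12, 3.5, 3.5, 2, 5, 6, 11, 1, 8, 10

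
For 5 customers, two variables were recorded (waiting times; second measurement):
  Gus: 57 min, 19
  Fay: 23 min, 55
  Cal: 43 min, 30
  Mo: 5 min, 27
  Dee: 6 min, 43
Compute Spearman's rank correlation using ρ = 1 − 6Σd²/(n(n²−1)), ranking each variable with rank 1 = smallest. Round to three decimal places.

-0.300

Ranks of variable 1: 5, 3, 4, 1, 2
Ranks of variable 2: 1, 5, 3, 2, 4
d = r₁ − r₂: 4, -2, 1, -1, -2
d²: 16, 4, 1, 1, 4; Σd² = 26
ρ = 1 − 6·26/(5·24) = 1 − 156/120 = -0.300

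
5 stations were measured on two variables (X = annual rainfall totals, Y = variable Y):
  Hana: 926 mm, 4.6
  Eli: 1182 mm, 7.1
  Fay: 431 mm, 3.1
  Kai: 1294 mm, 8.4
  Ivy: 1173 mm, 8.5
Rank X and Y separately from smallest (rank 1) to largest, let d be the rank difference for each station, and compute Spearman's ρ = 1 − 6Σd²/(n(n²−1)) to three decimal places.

Ranks of variable 1: 2, 4, 1, 5, 3
Ranks of variable 2: 2, 3, 1, 4, 5
d = r₁ − r₂: 0, 1, 0, 1, -2
d²: 0, 1, 0, 1, 4; Σd² = 6
ρ = 1 − 6·6/(5·24) = 1 − 36/120 = 0.700

0.700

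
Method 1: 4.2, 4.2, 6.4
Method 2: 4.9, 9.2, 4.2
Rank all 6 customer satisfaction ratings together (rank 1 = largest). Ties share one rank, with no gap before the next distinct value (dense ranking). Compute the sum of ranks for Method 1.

Sorted (descending): 9.2, 6.4, 4.9, 4.2, 4.2, 4.2
The 3 values of 4.2 share dense rank 4.
Remaining distinct values take the next consecutive integers.
Method 1 values → pooled ranks: 4.2→4, 4.2→4, 6.4→2
Rank sum = 4 + 4 + 2 = 10

10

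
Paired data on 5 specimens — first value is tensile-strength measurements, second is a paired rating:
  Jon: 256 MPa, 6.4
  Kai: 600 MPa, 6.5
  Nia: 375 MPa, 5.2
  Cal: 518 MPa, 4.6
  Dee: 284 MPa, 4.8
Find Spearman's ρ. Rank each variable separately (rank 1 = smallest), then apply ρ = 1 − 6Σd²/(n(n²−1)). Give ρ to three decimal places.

0.100

Ranks of variable 1: 1, 5, 3, 4, 2
Ranks of variable 2: 4, 5, 3, 1, 2
d = r₁ − r₂: -3, 0, 0, 3, 0
d²: 9, 0, 0, 9, 0; Σd² = 18
ρ = 1 − 6·18/(5·24) = 1 − 108/120 = 0.100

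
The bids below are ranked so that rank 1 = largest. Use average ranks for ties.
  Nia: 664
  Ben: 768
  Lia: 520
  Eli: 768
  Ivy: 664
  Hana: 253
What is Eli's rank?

Sorted (descending): 768, 768, 664, 664, 520, 253
The 2 values of 768 occupy positions 1–2 → average rank (1+2)/2 = 1.5.
The 2 values of 664 occupy positions 3–4 → average rank (3+4)/2 = 3.5.
Eli has value 768 → rank 1.5.

1.5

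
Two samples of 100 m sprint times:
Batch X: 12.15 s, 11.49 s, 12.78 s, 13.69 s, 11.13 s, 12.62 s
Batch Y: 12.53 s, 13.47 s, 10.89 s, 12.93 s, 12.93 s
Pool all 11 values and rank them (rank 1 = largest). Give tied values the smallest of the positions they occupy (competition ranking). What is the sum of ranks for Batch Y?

26

Sorted (descending): 13.69, 13.47, 12.93, 12.93, 12.78, 12.62, 12.53, 12.15, 11.49, 11.13, 10.89
The 2 values of 12.93 occupy positions 3–4 → each gets rank 3.
Batch Y values → pooled ranks: 12.53→7, 13.47→2, 10.89→11, 12.93→3, 12.93→3
Rank sum = 7 + 2 + 11 + 3 + 3 = 26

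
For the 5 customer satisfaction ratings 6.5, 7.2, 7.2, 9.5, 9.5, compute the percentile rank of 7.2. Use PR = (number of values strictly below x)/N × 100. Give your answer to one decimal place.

20.0

N = 5.
Strictly below 7.2: 1. Equal to 7.2: 2.
PR = 1/5 × 100 = 20.0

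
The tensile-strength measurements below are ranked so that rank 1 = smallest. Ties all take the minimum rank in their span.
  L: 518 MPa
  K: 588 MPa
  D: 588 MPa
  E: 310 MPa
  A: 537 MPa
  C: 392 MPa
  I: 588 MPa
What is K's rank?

5

Sorted (ascending): 310, 392, 518, 537, 588, 588, 588
The 3 values of 588 occupy positions 5–7 → each gets rank 5.
K has value 588 MPa → rank 5.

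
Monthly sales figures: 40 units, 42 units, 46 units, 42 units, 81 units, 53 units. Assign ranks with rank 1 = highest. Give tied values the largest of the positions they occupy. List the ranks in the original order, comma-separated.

6, 5, 3, 5, 1, 2

Sorted (descending): 81, 53, 46, 42, 42, 40
The 2 values of 42 occupy positions 4–5 → each gets rank 5.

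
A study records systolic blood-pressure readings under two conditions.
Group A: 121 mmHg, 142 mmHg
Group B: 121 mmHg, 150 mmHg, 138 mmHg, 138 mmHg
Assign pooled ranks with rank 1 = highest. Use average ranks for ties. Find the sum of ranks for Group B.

Sorted (descending): 150, 142, 138, 138, 121, 121
The 2 values of 138 occupy positions 3–4 → average rank (3+4)/2 = 3.5.
The 2 values of 121 occupy positions 5–6 → average rank (5+6)/2 = 5.5.
Group B values → pooled ranks: 121→5.5, 150→1, 138→3.5, 138→3.5
Rank sum = 5.5 + 1 + 3.5 + 3.5 = 13.5

13.5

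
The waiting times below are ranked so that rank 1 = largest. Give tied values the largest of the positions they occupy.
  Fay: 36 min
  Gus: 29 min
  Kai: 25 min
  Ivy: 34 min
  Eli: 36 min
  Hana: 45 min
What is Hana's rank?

Sorted (descending): 45, 36, 36, 34, 29, 25
The 2 values of 36 occupy positions 2–3 → each gets rank 3.
Hana has value 45 min → rank 1.

1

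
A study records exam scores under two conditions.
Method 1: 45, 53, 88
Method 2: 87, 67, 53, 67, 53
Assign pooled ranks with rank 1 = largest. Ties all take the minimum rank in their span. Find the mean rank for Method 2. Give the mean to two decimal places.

3.60

Sorted (descending): 88, 87, 67, 67, 53, 53, 53, 45
The 2 values of 67 occupy positions 3–4 → each gets rank 3.
The 3 values of 53 occupy positions 5–7 → each gets rank 5.
Method 2 values → pooled ranks: 87→2, 67→3, 53→5, 67→3, 53→5
Mean rank = (2 + 3 + 5 + 3 + 5) / 5 = 3.60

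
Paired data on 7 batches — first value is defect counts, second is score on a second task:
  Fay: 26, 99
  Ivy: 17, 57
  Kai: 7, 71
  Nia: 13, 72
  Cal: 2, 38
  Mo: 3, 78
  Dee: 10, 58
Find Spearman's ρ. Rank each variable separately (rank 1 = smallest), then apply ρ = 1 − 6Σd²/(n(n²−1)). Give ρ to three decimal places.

0.393

Ranks of variable 1: 7, 6, 3, 5, 1, 2, 4
Ranks of variable 2: 7, 2, 4, 5, 1, 6, 3
d = r₁ − r₂: 0, 4, -1, 0, 0, -4, 1
d²: 0, 16, 1, 0, 0, 16, 1; Σd² = 34
ρ = 1 − 6·34/(7·48) = 1 − 204/336 = 0.393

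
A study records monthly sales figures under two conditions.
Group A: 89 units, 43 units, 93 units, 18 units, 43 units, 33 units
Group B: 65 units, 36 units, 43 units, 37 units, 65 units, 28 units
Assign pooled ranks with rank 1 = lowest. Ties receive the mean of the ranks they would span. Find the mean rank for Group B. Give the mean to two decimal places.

6.17

Sorted (ascending): 18, 28, 33, 36, 37, 43, 43, 43, 65, 65, 89, 93
The 3 values of 43 occupy positions 6–8 → average rank 7.
The 2 values of 65 occupy positions 9–10 → average rank (9+10)/2 = 9.5.
Group B values → pooled ranks: 65→9.5, 36→4, 43→7, 37→5, 65→9.5, 28→2
Mean rank = (9.5 + 4 + 7 + 5 + 9.5 + 2) / 6 = 6.17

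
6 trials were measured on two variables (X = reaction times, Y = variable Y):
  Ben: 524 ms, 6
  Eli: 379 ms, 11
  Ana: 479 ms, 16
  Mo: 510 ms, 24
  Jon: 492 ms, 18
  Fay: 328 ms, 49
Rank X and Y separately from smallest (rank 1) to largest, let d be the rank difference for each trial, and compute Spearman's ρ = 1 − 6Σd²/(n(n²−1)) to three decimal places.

-0.429

Ranks of variable 1: 6, 2, 3, 5, 4, 1
Ranks of variable 2: 1, 2, 3, 5, 4, 6
d = r₁ − r₂: 5, 0, 0, 0, 0, -5
d²: 25, 0, 0, 0, 0, 25; Σd² = 50
ρ = 1 − 6·50/(6·35) = 1 − 300/210 = -0.429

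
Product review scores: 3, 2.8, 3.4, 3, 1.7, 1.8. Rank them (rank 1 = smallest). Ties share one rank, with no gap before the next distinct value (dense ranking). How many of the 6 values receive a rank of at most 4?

Sorted (ascending): 1.7, 1.8, 2.8, 3, 3, 3.4
The 2 values of 3 share dense rank 4.
Remaining distinct values take the next consecutive integers.
Ranks ≤ 4: {1, 2, 3, 4, 4} → 5 values.

5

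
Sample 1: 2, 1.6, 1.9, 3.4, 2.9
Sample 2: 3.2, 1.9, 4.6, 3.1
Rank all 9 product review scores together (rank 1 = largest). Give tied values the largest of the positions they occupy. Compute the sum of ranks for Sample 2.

Sorted (descending): 4.6, 3.4, 3.2, 3.1, 2.9, 2, 1.9, 1.9, 1.6
The 2 values of 1.9 occupy positions 7–8 → each gets rank 8.
Sample 2 values → pooled ranks: 3.2→3, 1.9→8, 4.6→1, 3.1→4
Rank sum = 3 + 8 + 1 + 4 = 16

16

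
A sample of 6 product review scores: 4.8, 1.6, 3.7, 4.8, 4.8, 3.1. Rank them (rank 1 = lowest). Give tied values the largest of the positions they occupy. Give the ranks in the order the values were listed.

6, 1, 3, 6, 6, 2

Sorted (ascending): 1.6, 3.1, 3.7, 4.8, 4.8, 4.8
The 3 values of 4.8 occupy positions 4–6 → each gets rank 6.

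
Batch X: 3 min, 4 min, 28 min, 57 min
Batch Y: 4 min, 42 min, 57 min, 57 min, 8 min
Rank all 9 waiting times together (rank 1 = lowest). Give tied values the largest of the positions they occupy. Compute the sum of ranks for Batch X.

Sorted (ascending): 3, 4, 4, 8, 28, 42, 57, 57, 57
The 2 values of 4 occupy positions 2–3 → each gets rank 3.
The 3 values of 57 occupy positions 7–9 → each gets rank 9.
Batch X values → pooled ranks: 3→1, 4→3, 28→5, 57→9
Rank sum = 1 + 3 + 5 + 9 = 18

18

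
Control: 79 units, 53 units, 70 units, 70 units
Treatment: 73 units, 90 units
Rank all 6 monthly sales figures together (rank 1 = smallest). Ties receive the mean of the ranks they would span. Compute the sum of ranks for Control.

Sorted (ascending): 53, 70, 70, 73, 79, 90
The 2 values of 70 occupy positions 2–3 → average rank (2+3)/2 = 2.5.
Control values → pooled ranks: 79→5, 53→1, 70→2.5, 70→2.5
Rank sum = 5 + 1 + 2.5 + 2.5 = 11

11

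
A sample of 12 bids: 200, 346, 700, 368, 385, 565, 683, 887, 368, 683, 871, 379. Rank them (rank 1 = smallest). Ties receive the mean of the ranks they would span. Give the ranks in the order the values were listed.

1, 2, 10, 3.5, 6, 7, 8.5, 12, 3.5, 8.5, 11, 5

Sorted (ascending): 200, 346, 368, 368, 379, 385, 565, 683, 683, 700, 871, 887
The 2 values of 368 occupy positions 3–4 → average rank (3+4)/2 = 3.5.
The 2 values of 683 occupy positions 8–9 → average rank (8+9)/2 = 8.5.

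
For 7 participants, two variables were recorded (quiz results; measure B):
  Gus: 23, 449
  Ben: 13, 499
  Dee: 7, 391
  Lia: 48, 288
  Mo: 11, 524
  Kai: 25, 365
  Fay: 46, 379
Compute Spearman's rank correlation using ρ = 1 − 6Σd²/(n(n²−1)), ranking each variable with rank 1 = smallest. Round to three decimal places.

-0.750

Ranks of variable 1: 4, 3, 1, 7, 2, 5, 6
Ranks of variable 2: 5, 6, 4, 1, 7, 2, 3
d = r₁ − r₂: -1, -3, -3, 6, -5, 3, 3
d²: 1, 9, 9, 36, 25, 9, 9; Σd² = 98
ρ = 1 − 6·98/(7·48) = 1 − 588/336 = -0.750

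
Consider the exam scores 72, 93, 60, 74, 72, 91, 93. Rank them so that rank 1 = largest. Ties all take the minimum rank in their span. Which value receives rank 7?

Sorted (descending): 93, 93, 91, 74, 72, 72, 60
The 2 values of 93 occupy positions 1–2 → each gets rank 1.
The 2 values of 72 occupy positions 5–6 → each gets rank 5.
Rank 7 → value 60.

60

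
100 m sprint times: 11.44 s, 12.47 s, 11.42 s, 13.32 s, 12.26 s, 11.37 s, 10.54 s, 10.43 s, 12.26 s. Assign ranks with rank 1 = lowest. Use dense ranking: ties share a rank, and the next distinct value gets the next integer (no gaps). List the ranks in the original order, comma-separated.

Sorted (ascending): 10.43, 10.54, 11.37, 11.42, 11.44, 12.26, 12.26, 12.47, 13.32
The 2 values of 12.26 share dense rank 6.
Remaining distinct values take the next consecutive integers.

5, 7, 4, 8, 6, 3, 2, 1, 6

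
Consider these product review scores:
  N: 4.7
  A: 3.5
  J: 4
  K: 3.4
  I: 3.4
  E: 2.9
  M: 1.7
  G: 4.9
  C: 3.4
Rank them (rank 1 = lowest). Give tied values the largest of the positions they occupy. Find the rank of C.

Sorted (ascending): 1.7, 2.9, 3.4, 3.4, 3.4, 3.5, 4, 4.7, 4.9
The 3 values of 3.4 occupy positions 3–5 → each gets rank 5.
C has value 3.4 → rank 5.

5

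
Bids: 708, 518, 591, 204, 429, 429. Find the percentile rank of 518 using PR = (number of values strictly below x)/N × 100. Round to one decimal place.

50.0

N = 6.
Strictly below 518: 3. Equal to 518: 1.
PR = 3/6 × 100 = 50.0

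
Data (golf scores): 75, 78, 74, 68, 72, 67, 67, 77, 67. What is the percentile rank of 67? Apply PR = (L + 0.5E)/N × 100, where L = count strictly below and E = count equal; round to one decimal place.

16.7

N = 9.
Strictly below 67: 0. Equal to 67: 3.
PR = (0 + 0.5·3)/9 × 100 = 16.7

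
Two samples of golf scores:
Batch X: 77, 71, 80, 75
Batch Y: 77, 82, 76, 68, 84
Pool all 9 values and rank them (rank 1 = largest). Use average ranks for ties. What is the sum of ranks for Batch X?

Sorted (descending): 84, 82, 80, 77, 77, 76, 75, 71, 68
The 2 values of 77 occupy positions 4–5 → average rank (4+5)/2 = 4.5.
Batch X values → pooled ranks: 77→4.5, 71→8, 80→3, 75→7
Rank sum = 4.5 + 8 + 3 + 7 = 22.5

22.5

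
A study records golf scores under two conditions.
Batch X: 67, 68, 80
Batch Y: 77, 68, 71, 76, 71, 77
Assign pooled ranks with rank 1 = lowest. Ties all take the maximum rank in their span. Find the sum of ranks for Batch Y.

35

Sorted (ascending): 67, 68, 68, 71, 71, 76, 77, 77, 80
The 2 values of 68 occupy positions 2–3 → each gets rank 3.
The 2 values of 71 occupy positions 4–5 → each gets rank 5.
The 2 values of 77 occupy positions 7–8 → each gets rank 8.
Batch Y values → pooled ranks: 77→8, 68→3, 71→5, 76→6, 71→5, 77→8
Rank sum = 8 + 3 + 5 + 6 + 5 + 8 = 35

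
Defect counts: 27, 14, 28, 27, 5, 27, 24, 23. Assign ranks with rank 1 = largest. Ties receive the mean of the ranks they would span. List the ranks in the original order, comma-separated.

Sorted (descending): 28, 27, 27, 27, 24, 23, 14, 5
The 3 values of 27 occupy positions 2–4 → average rank 3.

3, 7, 1, 3, 8, 3, 5, 6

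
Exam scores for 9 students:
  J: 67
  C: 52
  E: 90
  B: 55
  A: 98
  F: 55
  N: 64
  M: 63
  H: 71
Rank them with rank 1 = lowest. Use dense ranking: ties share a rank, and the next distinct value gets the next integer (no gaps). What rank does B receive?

Sorted (ascending): 52, 55, 55, 63, 64, 67, 71, 90, 98
The 2 values of 55 share dense rank 2.
Remaining distinct values take the next consecutive integers.
B has value 55 → rank 2.

2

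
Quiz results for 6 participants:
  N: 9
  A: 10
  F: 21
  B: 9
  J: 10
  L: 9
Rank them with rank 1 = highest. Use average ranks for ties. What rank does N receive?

5

Sorted (descending): 21, 10, 10, 9, 9, 9
The 2 values of 10 occupy positions 2–3 → average rank (2+3)/2 = 2.5.
The 3 values of 9 occupy positions 4–6 → average rank 5.
N has value 9 → rank 5.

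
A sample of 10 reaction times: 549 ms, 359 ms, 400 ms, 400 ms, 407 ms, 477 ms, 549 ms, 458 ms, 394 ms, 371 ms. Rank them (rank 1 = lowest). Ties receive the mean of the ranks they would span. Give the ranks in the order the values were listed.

9.5, 1, 4.5, 4.5, 6, 8, 9.5, 7, 3, 2

Sorted (ascending): 359, 371, 394, 400, 400, 407, 458, 477, 549, 549
The 2 values of 400 occupy positions 4–5 → average rank (4+5)/2 = 4.5.
The 2 values of 549 occupy positions 9–10 → average rank (9+10)/2 = 9.5.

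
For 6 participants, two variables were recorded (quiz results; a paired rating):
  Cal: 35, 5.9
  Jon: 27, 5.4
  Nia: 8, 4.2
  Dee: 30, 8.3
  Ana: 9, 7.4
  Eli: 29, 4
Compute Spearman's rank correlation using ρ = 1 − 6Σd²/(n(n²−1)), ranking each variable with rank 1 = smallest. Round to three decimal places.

Ranks of variable 1: 6, 3, 1, 5, 2, 4
Ranks of variable 2: 4, 3, 2, 6, 5, 1
d = r₁ − r₂: 2, 0, -1, -1, -3, 3
d²: 4, 0, 1, 1, 9, 9; Σd² = 24
ρ = 1 − 6·24/(6·35) = 1 − 144/210 = 0.314

0.314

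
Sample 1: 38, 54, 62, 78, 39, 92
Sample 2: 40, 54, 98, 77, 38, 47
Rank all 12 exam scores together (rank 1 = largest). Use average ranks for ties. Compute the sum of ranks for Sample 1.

38

Sorted (descending): 98, 92, 78, 77, 62, 54, 54, 47, 40, 39, 38, 38
The 2 values of 54 occupy positions 6–7 → average rank (6+7)/2 = 6.5.
The 2 values of 38 occupy positions 11–12 → average rank (11+12)/2 = 11.5.
Sample 1 values → pooled ranks: 38→11.5, 54→6.5, 62→5, 78→3, 39→10, 92→2
Rank sum = 11.5 + 6.5 + 5 + 3 + 10 + 2 = 38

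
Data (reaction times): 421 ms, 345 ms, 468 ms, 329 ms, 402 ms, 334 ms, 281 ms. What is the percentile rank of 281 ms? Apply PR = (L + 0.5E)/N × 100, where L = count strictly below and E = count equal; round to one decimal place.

N = 7.
Strictly below 281: 0. Equal to 281: 1.
PR = (0 + 0.5·1)/7 × 100 = 7.1

7.1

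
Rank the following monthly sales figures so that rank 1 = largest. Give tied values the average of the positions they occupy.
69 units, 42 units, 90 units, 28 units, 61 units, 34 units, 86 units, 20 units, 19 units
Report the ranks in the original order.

Sorted (descending): 90, 86, 69, 61, 42, 34, 28, 20, 19
No ties — each value takes its position as its rank.

3, 5, 1, 7, 4, 6, 2, 8, 9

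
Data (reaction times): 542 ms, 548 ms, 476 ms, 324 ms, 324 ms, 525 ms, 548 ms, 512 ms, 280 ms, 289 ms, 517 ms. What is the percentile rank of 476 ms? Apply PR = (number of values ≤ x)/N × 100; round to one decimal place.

45.5

N = 11.
Strictly below 476: 4. Equal to 476: 1.
PR = 5/11 × 100 = 45.5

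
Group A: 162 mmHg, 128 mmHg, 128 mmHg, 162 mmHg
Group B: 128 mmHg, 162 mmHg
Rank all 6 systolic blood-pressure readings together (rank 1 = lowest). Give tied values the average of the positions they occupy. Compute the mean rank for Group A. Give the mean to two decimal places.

3.50

Sorted (ascending): 128, 128, 128, 162, 162, 162
The 3 values of 128 occupy positions 1–3 → average rank 2.
The 3 values of 162 occupy positions 4–6 → average rank 5.
Group A values → pooled ranks: 162→5, 128→2, 128→2, 162→5
Mean rank = (5 + 2 + 2 + 5) / 4 = 3.50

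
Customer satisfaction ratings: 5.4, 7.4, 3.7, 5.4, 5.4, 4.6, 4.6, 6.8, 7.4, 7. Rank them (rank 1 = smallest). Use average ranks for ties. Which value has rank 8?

7

Sorted (ascending): 3.7, 4.6, 4.6, 5.4, 5.4, 5.4, 6.8, 7, 7.4, 7.4
The 2 values of 4.6 occupy positions 2–3 → average rank (2+3)/2 = 2.5.
The 3 values of 5.4 occupy positions 4–6 → average rank 5.
The 2 values of 7.4 occupy positions 9–10 → average rank (9+10)/2 = 9.5.
Rank 8 → value 7.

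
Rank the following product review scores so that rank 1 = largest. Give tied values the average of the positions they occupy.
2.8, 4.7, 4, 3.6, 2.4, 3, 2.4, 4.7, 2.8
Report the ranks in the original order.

Sorted (descending): 4.7, 4.7, 4, 3.6, 3, 2.8, 2.8, 2.4, 2.4
The 2 values of 4.7 occupy positions 1–2 → average rank (1+2)/2 = 1.5.
The 2 values of 2.8 occupy positions 6–7 → average rank (6+7)/2 = 6.5.
The 2 values of 2.4 occupy positions 8–9 → average rank (8+9)/2 = 8.5.

6.5, 1.5, 3, 4, 8.5, 5, 8.5, 1.5, 6.5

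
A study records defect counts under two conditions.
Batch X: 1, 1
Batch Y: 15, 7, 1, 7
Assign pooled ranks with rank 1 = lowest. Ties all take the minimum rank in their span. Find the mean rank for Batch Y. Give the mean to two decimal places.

Sorted (ascending): 1, 1, 1, 7, 7, 15
The 3 values of 1 occupy positions 1–3 → each gets rank 1.
The 2 values of 7 occupy positions 4–5 → each gets rank 4.
Batch Y values → pooled ranks: 15→6, 7→4, 1→1, 7→4
Mean rank = (6 + 4 + 1 + 4) / 4 = 3.75

3.75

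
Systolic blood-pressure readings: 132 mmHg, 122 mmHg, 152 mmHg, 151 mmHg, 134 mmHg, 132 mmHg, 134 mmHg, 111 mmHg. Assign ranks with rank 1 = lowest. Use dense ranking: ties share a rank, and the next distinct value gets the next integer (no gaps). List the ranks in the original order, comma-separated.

Sorted (ascending): 111, 122, 132, 132, 134, 134, 151, 152
The 2 values of 132 share dense rank 3.
The 2 values of 134 share dense rank 4.
Remaining distinct values take the next consecutive integers.

3, 2, 6, 5, 4, 3, 4, 1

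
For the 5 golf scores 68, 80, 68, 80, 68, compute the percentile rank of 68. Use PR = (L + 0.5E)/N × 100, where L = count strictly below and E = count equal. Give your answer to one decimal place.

N = 5.
Strictly below 68: 0. Equal to 68: 3.
PR = (0 + 0.5·3)/5 × 100 = 30.0

30.0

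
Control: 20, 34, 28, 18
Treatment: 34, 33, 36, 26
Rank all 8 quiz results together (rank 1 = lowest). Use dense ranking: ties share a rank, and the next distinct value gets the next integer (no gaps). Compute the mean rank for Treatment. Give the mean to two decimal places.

Sorted (ascending): 18, 20, 26, 28, 33, 34, 34, 36
The 2 values of 34 share dense rank 6.
Remaining distinct values take the next consecutive integers.
Treatment values → pooled ranks: 34→6, 33→5, 36→7, 26→3
Mean rank = (6 + 5 + 7 + 3) / 4 = 5.25

5.25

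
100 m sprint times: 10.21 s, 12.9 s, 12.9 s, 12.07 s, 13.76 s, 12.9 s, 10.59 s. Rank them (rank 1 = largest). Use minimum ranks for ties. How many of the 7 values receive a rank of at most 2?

Sorted (descending): 13.76, 12.9, 12.9, 12.9, 12.07, 10.59, 10.21
The 3 values of 12.9 occupy positions 2–4 → each gets rank 2.
Ranks ≤ 2: {1, 2, 2, 2} → 4 values.

4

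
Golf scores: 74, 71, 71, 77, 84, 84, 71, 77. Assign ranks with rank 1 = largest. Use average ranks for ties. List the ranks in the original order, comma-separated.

Sorted (descending): 84, 84, 77, 77, 74, 71, 71, 71
The 2 values of 84 occupy positions 1–2 → average rank (1+2)/2 = 1.5.
The 2 values of 77 occupy positions 3–4 → average rank (3+4)/2 = 3.5.
The 3 values of 71 occupy positions 6–8 → average rank 7.

5, 7, 7, 3.5, 1.5, 1.5, 7, 3.5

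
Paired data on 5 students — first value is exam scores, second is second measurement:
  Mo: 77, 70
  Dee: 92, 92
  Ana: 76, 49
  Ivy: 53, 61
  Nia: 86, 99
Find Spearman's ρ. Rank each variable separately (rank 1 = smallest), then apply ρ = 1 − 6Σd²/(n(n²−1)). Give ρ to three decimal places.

Ranks of variable 1: 3, 5, 2, 1, 4
Ranks of variable 2: 3, 4, 1, 2, 5
d = r₁ − r₂: 0, 1, 1, -1, -1
d²: 0, 1, 1, 1, 1; Σd² = 4
ρ = 1 − 6·4/(5·24) = 1 − 24/120 = 0.800

0.800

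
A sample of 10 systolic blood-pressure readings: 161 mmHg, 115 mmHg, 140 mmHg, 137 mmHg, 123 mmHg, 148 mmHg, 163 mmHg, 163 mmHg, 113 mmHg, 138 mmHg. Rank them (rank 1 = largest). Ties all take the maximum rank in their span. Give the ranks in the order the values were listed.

Sorted (descending): 163, 163, 161, 148, 140, 138, 137, 123, 115, 113
The 2 values of 163 occupy positions 1–2 → each gets rank 2.

3, 9, 5, 7, 8, 4, 2, 2, 10, 6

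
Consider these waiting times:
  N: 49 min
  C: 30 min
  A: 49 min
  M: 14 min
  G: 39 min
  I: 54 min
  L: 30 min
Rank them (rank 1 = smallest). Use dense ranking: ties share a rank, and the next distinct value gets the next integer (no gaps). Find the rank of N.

Sorted (ascending): 14, 30, 30, 39, 49, 49, 54
The 2 values of 30 share dense rank 2.
The 2 values of 49 share dense rank 4.
Remaining distinct values take the next consecutive integers.
N has value 49 min → rank 4.

4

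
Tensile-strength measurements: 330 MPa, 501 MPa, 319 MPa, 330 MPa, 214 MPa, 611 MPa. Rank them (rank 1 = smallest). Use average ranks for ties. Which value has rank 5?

Sorted (ascending): 214, 319, 330, 330, 501, 611
The 2 values of 330 occupy positions 3–4 → average rank (3+4)/2 = 3.5.
Rank 5 → value 501.

501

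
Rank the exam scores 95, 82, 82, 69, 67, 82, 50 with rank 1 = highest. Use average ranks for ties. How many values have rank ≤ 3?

4

Sorted (descending): 95, 82, 82, 82, 69, 67, 50
The 3 values of 82 occupy positions 2–4 → average rank 3.
Ranks ≤ 3: {1, 3, 3, 3} → 4 values.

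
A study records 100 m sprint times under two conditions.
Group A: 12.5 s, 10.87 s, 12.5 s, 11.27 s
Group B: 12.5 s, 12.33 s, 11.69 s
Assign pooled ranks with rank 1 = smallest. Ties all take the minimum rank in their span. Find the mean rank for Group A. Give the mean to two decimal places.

Sorted (ascending): 10.87, 11.27, 11.69, 12.33, 12.5, 12.5, 12.5
The 3 values of 12.5 occupy positions 5–7 → each gets rank 5.
Group A values → pooled ranks: 12.5→5, 10.87→1, 12.5→5, 11.27→2
Mean rank = (5 + 1 + 5 + 2) / 4 = 3.25

3.25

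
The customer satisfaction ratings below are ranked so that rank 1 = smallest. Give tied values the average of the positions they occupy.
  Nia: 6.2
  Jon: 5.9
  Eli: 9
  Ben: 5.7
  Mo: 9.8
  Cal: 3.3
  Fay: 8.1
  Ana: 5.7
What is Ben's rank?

Sorted (ascending): 3.3, 5.7, 5.7, 5.9, 6.2, 8.1, 9, 9.8
The 2 values of 5.7 occupy positions 2–3 → average rank (2+3)/2 = 2.5.
Ben has value 5.7 → rank 2.5.

2.5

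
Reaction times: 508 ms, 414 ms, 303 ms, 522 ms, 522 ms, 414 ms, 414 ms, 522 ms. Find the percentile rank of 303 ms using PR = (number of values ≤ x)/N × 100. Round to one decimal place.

12.5

N = 8.
Strictly below 303: 0. Equal to 303: 1.
PR = 1/8 × 100 = 12.5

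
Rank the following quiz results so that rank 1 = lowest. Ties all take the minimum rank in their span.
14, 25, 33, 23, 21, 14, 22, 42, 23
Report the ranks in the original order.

Sorted (ascending): 14, 14, 21, 22, 23, 23, 25, 33, 42
The 2 values of 14 occupy positions 1–2 → each gets rank 1.
The 2 values of 23 occupy positions 5–6 → each gets rank 5.

1, 7, 8, 5, 3, 1, 4, 9, 5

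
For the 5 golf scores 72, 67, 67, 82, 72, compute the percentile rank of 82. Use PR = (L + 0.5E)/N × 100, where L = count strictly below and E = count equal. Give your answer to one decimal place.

90.0

N = 5.
Strictly below 82: 4. Equal to 82: 1.
PR = (4 + 0.5·1)/5 × 100 = 90.0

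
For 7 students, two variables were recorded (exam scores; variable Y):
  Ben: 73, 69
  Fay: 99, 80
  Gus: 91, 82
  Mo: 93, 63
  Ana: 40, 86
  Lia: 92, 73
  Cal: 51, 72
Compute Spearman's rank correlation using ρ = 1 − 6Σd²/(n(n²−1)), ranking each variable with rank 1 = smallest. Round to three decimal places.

Ranks of variable 1: 3, 7, 4, 6, 1, 5, 2
Ranks of variable 2: 2, 5, 6, 1, 7, 4, 3
d = r₁ − r₂: 1, 2, -2, 5, -6, 1, -1
d²: 1, 4, 4, 25, 36, 1, 1; Σd² = 72
ρ = 1 − 6·72/(7·48) = 1 − 432/336 = -0.286

-0.286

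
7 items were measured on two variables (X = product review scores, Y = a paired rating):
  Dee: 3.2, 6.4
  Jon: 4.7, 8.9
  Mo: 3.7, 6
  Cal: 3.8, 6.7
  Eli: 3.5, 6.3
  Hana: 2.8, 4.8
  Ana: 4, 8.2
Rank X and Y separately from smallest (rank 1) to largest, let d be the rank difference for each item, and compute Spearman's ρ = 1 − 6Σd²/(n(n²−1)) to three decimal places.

0.857

Ranks of variable 1: 2, 7, 4, 5, 3, 1, 6
Ranks of variable 2: 4, 7, 2, 5, 3, 1, 6
d = r₁ − r₂: -2, 0, 2, 0, 0, 0, 0
d²: 4, 0, 4, 0, 0, 0, 0; Σd² = 8
ρ = 1 − 6·8/(7·48) = 1 − 48/336 = 0.857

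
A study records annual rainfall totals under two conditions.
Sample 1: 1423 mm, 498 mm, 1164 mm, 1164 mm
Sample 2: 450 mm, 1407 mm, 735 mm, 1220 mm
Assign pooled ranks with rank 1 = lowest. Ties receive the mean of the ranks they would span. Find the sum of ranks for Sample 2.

17

Sorted (ascending): 450, 498, 735, 1164, 1164, 1220, 1407, 1423
The 2 values of 1164 occupy positions 4–5 → average rank (4+5)/2 = 4.5.
Sample 2 values → pooled ranks: 450→1, 1407→7, 735→3, 1220→6
Rank sum = 1 + 7 + 3 + 6 = 17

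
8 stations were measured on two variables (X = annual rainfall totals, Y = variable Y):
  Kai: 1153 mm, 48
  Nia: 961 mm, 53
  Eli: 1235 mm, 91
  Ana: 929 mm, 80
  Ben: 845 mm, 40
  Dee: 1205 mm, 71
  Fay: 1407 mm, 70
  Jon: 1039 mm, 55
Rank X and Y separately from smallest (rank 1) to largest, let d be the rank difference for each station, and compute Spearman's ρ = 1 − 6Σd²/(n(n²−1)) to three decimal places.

0.476

Ranks of variable 1: 5, 3, 7, 2, 1, 6, 8, 4
Ranks of variable 2: 2, 3, 8, 7, 1, 6, 5, 4
d = r₁ − r₂: 3, 0, -1, -5, 0, 0, 3, 0
d²: 9, 0, 1, 25, 0, 0, 9, 0; Σd² = 44
ρ = 1 − 6·44/(8·63) = 1 − 264/504 = 0.476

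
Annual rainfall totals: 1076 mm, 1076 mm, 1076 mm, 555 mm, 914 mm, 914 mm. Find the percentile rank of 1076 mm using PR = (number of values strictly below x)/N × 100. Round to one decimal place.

N = 6.
Strictly below 1076: 3. Equal to 1076: 3.
PR = 3/6 × 100 = 50.0

50.0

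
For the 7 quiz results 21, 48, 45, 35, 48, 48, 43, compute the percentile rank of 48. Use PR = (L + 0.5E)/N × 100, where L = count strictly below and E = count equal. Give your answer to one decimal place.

N = 7.
Strictly below 48: 4. Equal to 48: 3.
PR = (4 + 0.5·3)/7 × 100 = 78.6

78.6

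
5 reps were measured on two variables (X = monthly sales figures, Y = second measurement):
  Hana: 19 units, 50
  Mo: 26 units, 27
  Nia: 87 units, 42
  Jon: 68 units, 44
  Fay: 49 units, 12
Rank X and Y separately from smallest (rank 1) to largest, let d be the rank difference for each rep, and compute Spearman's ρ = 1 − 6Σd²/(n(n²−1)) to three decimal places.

Ranks of variable 1: 1, 2, 5, 4, 3
Ranks of variable 2: 5, 2, 3, 4, 1
d = r₁ − r₂: -4, 0, 2, 0, 2
d²: 16, 0, 4, 0, 4; Σd² = 24
ρ = 1 − 6·24/(5·24) = 1 − 144/120 = -0.200

-0.200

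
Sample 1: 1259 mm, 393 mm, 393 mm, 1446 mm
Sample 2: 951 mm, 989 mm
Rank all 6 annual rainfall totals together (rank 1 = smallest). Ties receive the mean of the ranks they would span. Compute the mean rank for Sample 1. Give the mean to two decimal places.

Sorted (ascending): 393, 393, 951, 989, 1259, 1446
The 2 values of 393 occupy positions 1–2 → average rank (1+2)/2 = 1.5.
Sample 1 values → pooled ranks: 1259→5, 393→1.5, 393→1.5, 1446→6
Mean rank = (5 + 1.5 + 1.5 + 6) / 4 = 3.50

3.50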